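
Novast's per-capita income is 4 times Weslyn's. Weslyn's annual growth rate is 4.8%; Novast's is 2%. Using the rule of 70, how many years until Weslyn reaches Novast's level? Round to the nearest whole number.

Weslyn gains on Novast at 4.8% − 2% = 2.8 points a year.
At that relative rate the gap halves every 70/2.8 ≈ 25.00 years.
A 4 times gap closes after 2 halvings: 2 × 25.00 ≈ 50 years.

roughly 50 years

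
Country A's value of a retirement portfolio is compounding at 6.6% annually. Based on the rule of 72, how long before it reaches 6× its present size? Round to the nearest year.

At 6.6% it doubles every 72/6.6 ≈ 10.91 years.
6× is log₂ 6 ≈ 2.58 doublings, so ≈ 2.58 × 10.91 = 28 years.

about 28 years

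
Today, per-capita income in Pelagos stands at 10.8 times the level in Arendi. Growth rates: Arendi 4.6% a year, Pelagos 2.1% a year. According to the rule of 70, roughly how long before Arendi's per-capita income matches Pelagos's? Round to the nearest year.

about 96 years

What matters is the difference: 2.5 pp.
Rule of 70 on the gap: the ratio halves every 70/2.5 ≈ 28.00 years.
A 10.8 times gap takes log₂(10.8) ≈ 3.43 halvings to close: 3.43 × 28.00 ≈ 96 years.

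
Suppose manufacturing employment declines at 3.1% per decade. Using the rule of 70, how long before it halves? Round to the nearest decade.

around 23 decades

Falling at 3.1%, it halves about every 70/3.1 = 22.58 decades.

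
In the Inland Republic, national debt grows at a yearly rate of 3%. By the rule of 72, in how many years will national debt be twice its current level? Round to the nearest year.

about 24 years

At 3%, doubling takes about 72/3 = 24.00 years.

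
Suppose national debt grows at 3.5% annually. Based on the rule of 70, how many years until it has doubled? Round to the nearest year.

Doubling time ≈ 70 / 3.5 = 20.00 years.

20 years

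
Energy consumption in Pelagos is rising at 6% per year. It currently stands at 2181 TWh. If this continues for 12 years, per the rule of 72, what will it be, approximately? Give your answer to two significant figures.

It doubles every 72/6 ≈ 12.00 years, so 12 years is 1.00 doublings.
2^1.00 ≈ 2.00; 2181 × 2.00 ≈ 4400 TWh.

4400 TWh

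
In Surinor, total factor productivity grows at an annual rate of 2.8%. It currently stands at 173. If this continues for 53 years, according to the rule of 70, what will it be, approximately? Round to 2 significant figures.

Doubling time ≈ 70/2.8 = 25.00 years.
53 years is 53/25.00 ≈ 2.12 doublings, a factor of 2^2.12 ≈ 4.35.
173 × 4.35 ≈ 750.

about 750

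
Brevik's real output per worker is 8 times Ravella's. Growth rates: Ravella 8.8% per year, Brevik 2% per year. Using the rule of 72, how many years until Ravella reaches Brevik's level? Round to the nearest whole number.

Ravella gains on Brevik at 8.8% − 2% = 6.8 points a year.
At that relative rate the gap halves every 72/6.8 ≈ 10.59 years.
An 8 times gap closes after 3 halvings: 3 × 10.59 ≈ 32 years.

≈ 32 years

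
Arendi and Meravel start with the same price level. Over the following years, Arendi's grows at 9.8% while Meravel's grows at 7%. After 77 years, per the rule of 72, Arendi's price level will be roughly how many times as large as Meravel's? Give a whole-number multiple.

Rate gap = 9.8% − 7% = 2.8 points.
The ratio doubles every 72/2.8 ≈ 25.71 years.
77/25.71 ≈ 2.99 doublings → ratio ≈ 2^2.99 ≈ 8.

around 8 times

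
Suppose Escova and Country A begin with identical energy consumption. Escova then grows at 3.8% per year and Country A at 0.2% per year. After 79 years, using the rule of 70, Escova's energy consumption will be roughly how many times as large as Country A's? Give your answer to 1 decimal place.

about 16.7 times

Escova pulls ahead at 3.6 pp per year, so the ratio doubles every 70/3.6 ≈ 19.44 years.
In 79 years that's 4.06 doublings: 2^4.06 ≈ 16.7.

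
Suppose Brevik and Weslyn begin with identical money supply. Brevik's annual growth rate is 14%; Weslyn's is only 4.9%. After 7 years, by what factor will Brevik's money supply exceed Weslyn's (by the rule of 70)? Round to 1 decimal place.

1.9 times

Rate gap = 14% − 4.9% = 9.1 points.
The ratio doubles every 70/9.1 ≈ 7.69 years.
7/7.69 ≈ 0.91 doublings → ratio ≈ 2^0.91 ≈ 1.9.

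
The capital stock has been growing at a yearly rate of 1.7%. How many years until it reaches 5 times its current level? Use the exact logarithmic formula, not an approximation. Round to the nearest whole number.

t = ln(5) / ln(1 + 0.017) = 1.6094 / 0.016857 ≈ 95.47.
≈ 95 years.

95 years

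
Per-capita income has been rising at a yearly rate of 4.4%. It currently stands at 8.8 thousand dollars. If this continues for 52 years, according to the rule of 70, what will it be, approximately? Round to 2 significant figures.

85 thousand dollars

It doubles every 70/4.4 ≈ 15.91 years, so 52 years is 3.27 doublings.
2^3.27 ≈ 9.65; 8.8 × 9.65 ≈ 85 thousand dollars.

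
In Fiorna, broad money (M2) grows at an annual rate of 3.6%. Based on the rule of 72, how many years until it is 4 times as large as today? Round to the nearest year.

around 40 years

One doubling takes 72/3.6 = 20.00 years.
4 = 2^2, so 2 doublings → 40 years.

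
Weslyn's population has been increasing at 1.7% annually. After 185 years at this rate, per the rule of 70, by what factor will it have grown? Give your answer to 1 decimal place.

Doubling time ≈ 70/1.7 = 41.18 years.
185 years / 41.18 ≈ 4.49 doublings → factor 2^4.49 ≈ 22.5.

about 22.5 times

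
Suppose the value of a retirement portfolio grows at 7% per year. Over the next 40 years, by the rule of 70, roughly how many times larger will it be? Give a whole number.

70/7 ≈ 10.00 years per doubling.
40 years fits 4 doublings: 2^4 = 16.

around 16 times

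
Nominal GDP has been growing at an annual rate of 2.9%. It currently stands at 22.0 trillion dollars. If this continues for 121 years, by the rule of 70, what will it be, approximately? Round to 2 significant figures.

It doubles every 70/2.9 ≈ 24.14 years, so 121 years is 5.01 doublings.
2^5.01 ≈ 32.22; 22.0 × 32.22 ≈ 710 trillion dollars.

≈ 710 trillion dollars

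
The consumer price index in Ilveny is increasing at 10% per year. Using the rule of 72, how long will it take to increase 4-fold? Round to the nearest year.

approximately 14 years

At 10% it doubles every 72/10 ≈ 7.20 years.
Getting to 4× needs 2 doublings: 2 × 7.20 ≈ 14 years.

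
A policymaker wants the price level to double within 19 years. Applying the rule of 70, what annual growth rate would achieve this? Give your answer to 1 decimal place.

about 3.7%

70 / 19 ≈ 3.68, so about 3.7% annually.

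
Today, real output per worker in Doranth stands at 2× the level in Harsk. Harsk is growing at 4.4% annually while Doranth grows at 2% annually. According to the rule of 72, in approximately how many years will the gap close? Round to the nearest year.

30 years

Harsk gains on Doranth at 4.4% − 2% = 2.4 points a year.
At that relative rate the gap halves every 72/2.4 ≈ 30.00 years.
A 2× gap closes after 1 halving: 1 × 30.00 ≈ 30 years.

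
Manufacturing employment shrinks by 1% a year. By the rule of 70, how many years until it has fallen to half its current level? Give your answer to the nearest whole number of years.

about 70 years

Halving time ≈ 70 / 1 = 70.00 → 70 years.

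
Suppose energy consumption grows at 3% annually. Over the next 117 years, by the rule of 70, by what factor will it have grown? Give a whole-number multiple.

around 32 times

Doubling time ≈ 70/3 = 23.33 years.
117/23.33 ≈ 5 doublings, so about 2^5 = 32×.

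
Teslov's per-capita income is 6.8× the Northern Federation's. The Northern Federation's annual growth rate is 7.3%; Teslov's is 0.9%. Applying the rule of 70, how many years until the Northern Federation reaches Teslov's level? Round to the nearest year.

≈ 30 years

The growth-rate gap is 7.3% − 0.9% = 6.4 percentage points.
So the ratio between them halves every 70/6.4 ≈ 10.94 years.
A 6.8× gap takes log₂(6.8) ≈ 2.77 halvings to close: 2.77 × 10.94 ≈ 30 years.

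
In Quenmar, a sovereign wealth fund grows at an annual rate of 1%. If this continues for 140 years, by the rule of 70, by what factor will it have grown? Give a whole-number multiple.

4 times

70/1 ≈ 70.00 years per doubling.
140 years fits 2 doublings: 2^2 = 4.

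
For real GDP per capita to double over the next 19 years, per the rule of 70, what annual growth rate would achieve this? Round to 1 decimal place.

≈ 3.7%

70 / 19 ≈ 3.68, so about 3.7% annually.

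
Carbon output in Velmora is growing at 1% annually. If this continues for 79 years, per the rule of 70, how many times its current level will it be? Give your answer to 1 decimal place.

around 2.2 times

Doubling time ≈ 70/1 = 70.00 years.
79 years / 70.00 ≈ 1.13 doublings → factor 2^1.13 ≈ 2.2.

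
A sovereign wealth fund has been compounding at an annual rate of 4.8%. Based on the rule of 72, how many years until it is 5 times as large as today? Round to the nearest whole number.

At 4.8% it doubles every 72/4.8 ≈ 15.00 years.
5× is log₂ 5 ≈ 2.32 doublings, so ≈ 2.32 × 15.00 = 35 years.

roughly 35 years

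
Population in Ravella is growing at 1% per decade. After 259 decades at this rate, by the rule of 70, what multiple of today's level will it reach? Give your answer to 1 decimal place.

about 13.0 times

Doubling time ≈ 70/1 = 70.00 decades.
259 decades / 70.00 ≈ 3.70 doublings → factor 2^3.70 ≈ 13.0.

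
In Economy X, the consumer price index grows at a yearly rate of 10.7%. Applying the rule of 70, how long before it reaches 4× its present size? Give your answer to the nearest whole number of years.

One doubling takes 70/10.7 = 6.54 years.
4× is 2 doublings, so 2 × 6.54 ≈ 13 years.

roughly 13 years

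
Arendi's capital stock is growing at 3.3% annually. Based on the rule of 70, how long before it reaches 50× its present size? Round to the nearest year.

120 years

At 3.3% it doubles every 70/3.3 ≈ 21.21 years.
Reaching 50× takes log₂(50) ≈ 5.64 doublings.
5.64 × 21.21 ≈ 120 years.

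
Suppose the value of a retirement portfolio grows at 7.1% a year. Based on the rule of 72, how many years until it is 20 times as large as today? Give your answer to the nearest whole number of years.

about 44 years

One doubling takes 72/7.1 = 10.14 years.
20× is log₂ 20 ≈ 4.32 doublings, so ≈ 4.32 × 10.14 = 44 years.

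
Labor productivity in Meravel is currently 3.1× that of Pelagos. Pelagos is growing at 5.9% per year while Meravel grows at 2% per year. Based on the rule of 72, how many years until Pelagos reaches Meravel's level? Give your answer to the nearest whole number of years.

about 30 years

Pelagos gains on Meravel at 5.9% − 2% = 3.9 points a year.
At that relative rate the gap halves every 72/3.9 ≈ 18.46 years.
A 3.1× gap takes log₂(3.1) ≈ 1.63 halvings to close: 1.63 × 18.46 ≈ 30 years.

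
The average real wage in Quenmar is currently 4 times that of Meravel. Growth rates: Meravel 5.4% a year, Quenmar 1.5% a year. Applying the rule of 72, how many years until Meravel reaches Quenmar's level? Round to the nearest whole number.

The growth-rate gap is 5.4% − 1.5% = 3.9 percentage points.
So the ratio between them halves every 72/3.9 ≈ 18.46 years.
A 4 times gap closes after 2 halvings: 2 × 18.46 ≈ 37 years.

≈ 37 years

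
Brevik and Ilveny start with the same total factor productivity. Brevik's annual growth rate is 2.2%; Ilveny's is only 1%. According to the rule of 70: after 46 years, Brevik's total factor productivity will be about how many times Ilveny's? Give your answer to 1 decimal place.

about 1.7 times

Only the 1.2-point difference matters.
70/1.2 ≈ 58.33 years per doubling of the ratio; 46 years gives 0.79 doublings, so ≈ 1.7×.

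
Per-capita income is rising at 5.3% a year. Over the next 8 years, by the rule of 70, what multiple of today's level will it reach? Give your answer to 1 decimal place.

Doubling time ≈ 70/5.3 = 13.21 years.
8 years / 13.21 ≈ 0.61 doublings → factor 2^0.61 ≈ 1.5.

1.5 times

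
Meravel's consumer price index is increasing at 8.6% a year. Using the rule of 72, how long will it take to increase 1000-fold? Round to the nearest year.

At 8.6% it doubles every 72/8.6 ≈ 8.37 years.
Reaching 1000× takes log₂(1000) ≈ 9.97 doublings.
9.97 × 8.37 ≈ 83 years.

approximately 83 years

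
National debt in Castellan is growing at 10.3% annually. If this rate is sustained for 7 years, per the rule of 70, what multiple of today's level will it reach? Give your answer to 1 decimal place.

2.0 times

Doubles every ≈ 6.80 years (70/10.3).
7 years is 1.03 doublings; 2^1.03 ≈ 2.0×.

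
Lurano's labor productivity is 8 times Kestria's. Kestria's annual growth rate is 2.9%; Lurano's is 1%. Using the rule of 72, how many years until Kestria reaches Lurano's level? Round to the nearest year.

The growth-rate gap is 2.9% − 1% = 1.9 percentage points.
So the ratio between them halves every 72/1.9 ≈ 37.89 years.
An 8 times gap closes after 3 halvings: 3 × 37.89 ≈ 114 years.

114 years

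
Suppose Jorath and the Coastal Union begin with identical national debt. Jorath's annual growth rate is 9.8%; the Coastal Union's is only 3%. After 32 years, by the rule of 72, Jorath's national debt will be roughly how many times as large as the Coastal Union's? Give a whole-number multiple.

approximately 8 times

Jorath pulls ahead at 6.8 pp per year, so the ratio doubles every 72/6.8 ≈ 10.59 years.
In 32 years that's 3.02 doublings: 2^3.02 ≈ 8.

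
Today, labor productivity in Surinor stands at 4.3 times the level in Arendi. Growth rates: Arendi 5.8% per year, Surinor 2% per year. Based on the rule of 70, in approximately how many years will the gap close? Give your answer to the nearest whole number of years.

The growth-rate gap is 5.8% − 2% = 3.8 percentage points.
So the ratio between them halves every 70/3.8 ≈ 18.42 years.
A 4.3 times gap takes log₂(4.3) ≈ 2.10 halvings to close: 2.10 × 18.42 ≈ 39 years.

approximately 39 years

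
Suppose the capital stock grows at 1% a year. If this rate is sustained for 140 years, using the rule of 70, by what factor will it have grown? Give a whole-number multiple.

about 4 times

At 1% one doubling takes ≈ 70.00 years; 140 years is 2 of them, so ×4.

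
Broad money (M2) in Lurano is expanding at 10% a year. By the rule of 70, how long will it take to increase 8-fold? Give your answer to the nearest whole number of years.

around 21 years

Doubling time ≈ 70/10 = 7.00 years.
8 = 2^3, so 3 doublings → 21 years.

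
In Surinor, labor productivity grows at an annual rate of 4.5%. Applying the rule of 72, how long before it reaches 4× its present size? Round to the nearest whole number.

At 4.5% it doubles every 72/4.5 ≈ 16.00 years.
4 = 2^2, so 2 doublings → 32 years.

about 32 years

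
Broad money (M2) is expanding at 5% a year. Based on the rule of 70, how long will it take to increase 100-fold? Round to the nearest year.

93 years

At 5% it doubles every 70/5 ≈ 14.00 years.
100× is log₂ 100 ≈ 6.64 doublings, so ≈ 6.64 × 14.00 = 93 years.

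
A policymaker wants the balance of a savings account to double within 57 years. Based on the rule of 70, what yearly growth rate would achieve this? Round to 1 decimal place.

roughly 1.2%

70 / 57 ≈ 1.23, so about 1.2% per year.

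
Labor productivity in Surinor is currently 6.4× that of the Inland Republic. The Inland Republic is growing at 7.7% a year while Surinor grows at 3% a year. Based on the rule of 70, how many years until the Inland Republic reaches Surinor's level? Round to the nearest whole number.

The growth-rate gap is 7.7% − 3% = 4.7 percentage points.
So the ratio between them halves every 70/4.7 ≈ 14.89 years.
A 6.4× gap takes log₂(6.4) ≈ 2.68 halvings to close: 2.68 × 14.89 ≈ 40 years.

about 40 years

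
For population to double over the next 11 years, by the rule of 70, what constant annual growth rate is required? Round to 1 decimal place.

70 / 11 ≈ 6.36, so about 6.4% a year.

about 6.4% a year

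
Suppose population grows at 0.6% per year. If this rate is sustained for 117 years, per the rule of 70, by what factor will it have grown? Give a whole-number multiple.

around 2 times

Doubling time ≈ 70/0.6 = 116.67 years.
117/116.67 ≈ 1 doubling, so about 2^1 = 2×.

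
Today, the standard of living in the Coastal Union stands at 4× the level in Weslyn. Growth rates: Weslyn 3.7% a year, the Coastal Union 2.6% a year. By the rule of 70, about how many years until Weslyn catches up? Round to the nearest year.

The growth-rate gap is 3.7% − 2.6% = 1.1 percentage points.
So the ratio between them halves every 70/1.1 ≈ 63.64 years.
A 4× gap closes after 2 halvings: 2 × 63.64 ≈ 127 years.

127 years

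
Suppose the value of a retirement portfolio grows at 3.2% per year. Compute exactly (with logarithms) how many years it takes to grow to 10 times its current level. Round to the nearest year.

t = ln(10) / ln(1 + 0.032) = 2.3026 / 0.031499 ≈ 73.10.
≈ 73 years.

73 years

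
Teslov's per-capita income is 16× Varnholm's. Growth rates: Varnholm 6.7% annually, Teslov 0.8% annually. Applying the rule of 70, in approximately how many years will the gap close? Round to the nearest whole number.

Varnholm gains on Teslov at 6.7% − 0.8% = 5.9 points a year.
At that relative rate the gap halves every 70/5.9 ≈ 11.86 years.
A 16× gap closes after 4 halvings: 4 × 11.86 ≈ 47 years.

around 47 years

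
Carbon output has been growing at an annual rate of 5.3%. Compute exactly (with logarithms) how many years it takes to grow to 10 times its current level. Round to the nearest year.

45 years

t = ln(10) / ln(1 + 0.053) = 2.3026 / 0.051643 ≈ 44.59.
≈ 45 years.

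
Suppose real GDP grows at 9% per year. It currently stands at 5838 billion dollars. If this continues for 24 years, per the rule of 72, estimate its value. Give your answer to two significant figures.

It doubles every 72/9 ≈ 8.00 years, so 24 years is 3.00 doublings.
2^3.00 ≈ 8.00; 5838 × 8.00 ≈ 47000 billion dollars.

around 47000 billion dollars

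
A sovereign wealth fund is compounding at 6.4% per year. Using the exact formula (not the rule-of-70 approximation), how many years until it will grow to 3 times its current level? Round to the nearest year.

t = ln(3) / ln(1 + 0.064) = 1.0986 / 0.062035 ≈ 17.71.
≈ 18 years.

18 years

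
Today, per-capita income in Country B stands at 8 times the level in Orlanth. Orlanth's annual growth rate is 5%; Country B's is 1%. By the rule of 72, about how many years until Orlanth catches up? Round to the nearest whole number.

Orlanth gains on Country B at 5% − 1% = 4 points a year.
At that relative rate the gap halves every 72/4 ≈ 18.00 years.
An 8 times gap closes after 3 halvings: 3 × 18.00 ≈ 54 years.

around 54 years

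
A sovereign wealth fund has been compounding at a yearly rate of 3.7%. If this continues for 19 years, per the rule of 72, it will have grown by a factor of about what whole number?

At 3.7% one doubling takes ≈ 19.46 years; 19 years is 1 of them, so ×2.

around 2 times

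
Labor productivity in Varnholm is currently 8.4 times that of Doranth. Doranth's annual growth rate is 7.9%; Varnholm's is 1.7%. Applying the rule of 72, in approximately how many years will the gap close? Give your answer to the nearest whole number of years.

≈ 36 years

What matters is the difference: 6.2 pp.
Rule of 72 on the gap: the ratio halves every 72/6.2 ≈ 11.61 years.
An 8.4 times gap takes log₂(8.4) ≈ 3.07 halvings to close: 3.07 × 11.61 ≈ 36 years.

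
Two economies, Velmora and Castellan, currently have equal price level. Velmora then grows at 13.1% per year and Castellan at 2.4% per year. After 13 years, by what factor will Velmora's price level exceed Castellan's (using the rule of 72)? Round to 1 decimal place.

about 3.8 times

Rate gap = 13.1% − 2.4% = 10.7 points.
The ratio doubles every 72/10.7 ≈ 6.73 years.
13/6.73 ≈ 1.93 doublings → ratio ≈ 2^1.93 ≈ 3.8.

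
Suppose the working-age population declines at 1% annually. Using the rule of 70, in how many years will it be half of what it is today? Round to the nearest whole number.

Halving time ≈ 70 / 1 = 70.00 → 70 years.

about 70 years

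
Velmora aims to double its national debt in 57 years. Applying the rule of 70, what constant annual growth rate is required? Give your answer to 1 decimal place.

70 / 57 ≈ 1.23, so about 1.2% a year.

approximately 1.2%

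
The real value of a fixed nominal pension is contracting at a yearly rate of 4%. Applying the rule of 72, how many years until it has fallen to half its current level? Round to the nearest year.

18 years

Halving time ≈ 72 / 4 = 18.00 → 18 years.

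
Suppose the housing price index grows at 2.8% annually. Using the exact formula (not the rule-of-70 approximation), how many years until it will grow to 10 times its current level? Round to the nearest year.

t = ln(10) / ln(1 + 0.028) = 2.3026 / 0.027615 ≈ 83.38.
≈ 83 years.

83 years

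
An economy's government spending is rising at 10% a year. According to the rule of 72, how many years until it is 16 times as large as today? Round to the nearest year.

Doubling time ≈ 72/10 = 7.20 years.
16 = 2^4, so 4 doublings → 29 years.

29 years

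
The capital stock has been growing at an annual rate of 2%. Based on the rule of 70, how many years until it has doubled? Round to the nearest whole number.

70/2 ≈ 35.00, so it doubles roughly every 35 years.

35 years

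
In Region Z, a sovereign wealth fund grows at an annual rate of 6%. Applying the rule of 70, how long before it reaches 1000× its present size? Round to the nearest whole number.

At 6% it doubles every 70/6 ≈ 11.67 years.
1000× is log₂ 1000 ≈ 9.97 doublings, so ≈ 9.97 × 11.67 = 116 years.

roughly 116 years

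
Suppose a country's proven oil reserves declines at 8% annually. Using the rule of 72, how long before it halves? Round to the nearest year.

Halving time ≈ 72 / 8 = 9.00 → 9 years.

roughly 9 years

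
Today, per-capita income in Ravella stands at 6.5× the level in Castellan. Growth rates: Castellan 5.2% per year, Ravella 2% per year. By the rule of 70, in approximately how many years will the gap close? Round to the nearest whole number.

What matters is the difference: 3.2 pp.
Rule of 70 on the gap: the ratio halves every 70/3.2 ≈ 21.88 years.
A 6.5× gap takes log₂(6.5) ≈ 2.70 halvings to close: 2.70 × 21.88 ≈ 59 years.

≈ 59 years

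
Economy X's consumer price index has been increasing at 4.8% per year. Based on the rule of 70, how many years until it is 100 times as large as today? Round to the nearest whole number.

97 years

At 4.8% it doubles every 70/4.8 ≈ 14.58 years.
Reaching 100× takes log₂(100) ≈ 6.64 doublings.
6.64 × 14.58 ≈ 97 years.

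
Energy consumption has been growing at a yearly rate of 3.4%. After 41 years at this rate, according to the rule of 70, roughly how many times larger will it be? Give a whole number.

about 4 times

70/3.4 ≈ 20.59 years per doubling.
41 years fits 2 doublings: 2^2 = 4.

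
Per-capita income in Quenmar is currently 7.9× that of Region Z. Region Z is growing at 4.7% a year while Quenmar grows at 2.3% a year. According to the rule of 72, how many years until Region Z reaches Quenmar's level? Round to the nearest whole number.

89 years

The growth-rate gap is 4.7% − 2.3% = 2.4 percentage points.
So the ratio between them halves every 72/2.4 ≈ 30.00 years.
A 7.9× gap takes log₂(7.9) ≈ 2.98 halvings to close: 2.98 × 30.00 ≈ 89 years.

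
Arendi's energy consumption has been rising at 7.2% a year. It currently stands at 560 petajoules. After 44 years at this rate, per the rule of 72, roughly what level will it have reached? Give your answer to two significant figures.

It doubles every 72/7.2 ≈ 10.00 years, so 44 years is 4.40 doublings.
2^4.40 ≈ 21.11; 560 × 21.11 ≈ 12000 petajoules.

about 12000 petajoules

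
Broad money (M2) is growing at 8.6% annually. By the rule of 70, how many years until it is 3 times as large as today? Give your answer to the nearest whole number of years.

≈ 13 years

At 8.6% it doubles every 70/8.6 ≈ 8.14 years.
3× is log₂ 3 ≈ 1.58 doublings, so ≈ 1.58 × 8.14 = 13 years.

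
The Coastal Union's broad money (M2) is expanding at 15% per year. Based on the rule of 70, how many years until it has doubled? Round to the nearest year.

At 15%, doubling takes about 70/15 = 4.67 years.

5 years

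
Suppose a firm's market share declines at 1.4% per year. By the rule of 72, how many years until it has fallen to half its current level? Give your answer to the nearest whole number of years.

roughly 51 years

The rule works in reverse for decay: 72/1.4 ≈ 51.43 years to halve.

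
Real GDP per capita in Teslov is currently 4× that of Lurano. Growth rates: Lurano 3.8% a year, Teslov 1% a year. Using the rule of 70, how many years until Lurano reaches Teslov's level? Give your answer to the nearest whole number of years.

Lurano gains on Teslov at 3.8% − 1% = 2.8 points a year.
At that relative rate the gap halves every 70/2.8 ≈ 25.00 years.
A 4× gap closes after 2 halvings: 2 × 25.00 ≈ 50 years.

50 years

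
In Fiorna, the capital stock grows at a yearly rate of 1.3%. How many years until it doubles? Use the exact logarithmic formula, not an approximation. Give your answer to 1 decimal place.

t = ln(2) / ln(1 + 0.013) = 0.6931 / 0.012916 ≈ 53.66.

53.7 years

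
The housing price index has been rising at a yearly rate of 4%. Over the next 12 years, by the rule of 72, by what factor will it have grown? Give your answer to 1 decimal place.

Doubling time ≈ 72/4 = 18.00 years.
12 years / 18.00 ≈ 0.67 doublings → factor 2^0.67 ≈ 1.6.

roughly 1.6 times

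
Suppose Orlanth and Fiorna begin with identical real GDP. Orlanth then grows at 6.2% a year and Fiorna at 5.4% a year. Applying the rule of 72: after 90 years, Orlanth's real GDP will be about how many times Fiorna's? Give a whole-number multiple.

Orlanth pulls ahead at 0.8 pp per year, so the ratio doubles every 72/0.8 ≈ 90.00 years.
In 90 years that's 1.00 doublings: 2^1.00 ≈ 2.

≈ 2 times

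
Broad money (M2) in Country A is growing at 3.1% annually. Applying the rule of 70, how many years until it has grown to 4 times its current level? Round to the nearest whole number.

about 45 years

One doubling takes 70/3.1 = 22.58 years.
Getting to 4× needs 2 doublings: 2 × 22.58 ≈ 45 years.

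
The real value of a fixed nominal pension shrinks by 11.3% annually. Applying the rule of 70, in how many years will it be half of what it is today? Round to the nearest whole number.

about 6 years

Halving time ≈ 70 / 11.3 = 6.19 → 6 years.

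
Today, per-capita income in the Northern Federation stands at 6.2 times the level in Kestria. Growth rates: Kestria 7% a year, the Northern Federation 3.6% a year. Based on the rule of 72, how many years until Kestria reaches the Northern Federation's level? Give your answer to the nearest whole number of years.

The growth-rate gap is 7% − 3.6% = 3.4 percentage points.
So the ratio between them halves every 72/3.4 ≈ 21.18 years.
A 6.2 times gap takes log₂(6.2) ≈ 2.63 halvings to close: 2.63 × 21.18 ≈ 56 years.

about 56 years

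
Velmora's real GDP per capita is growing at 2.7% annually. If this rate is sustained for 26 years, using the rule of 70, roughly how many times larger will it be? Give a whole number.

around 2 times

70/2.7 ≈ 25.93 years per doubling.
26 years fits 1 doubling: 2^1 = 2.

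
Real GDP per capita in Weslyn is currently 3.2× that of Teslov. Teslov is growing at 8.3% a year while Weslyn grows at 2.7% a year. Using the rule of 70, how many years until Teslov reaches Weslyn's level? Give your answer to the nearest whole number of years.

The growth-rate gap is 8.3% − 2.7% = 5.6 percentage points.
So the ratio between them halves every 70/5.6 ≈ 12.50 years.
A 3.2× gap takes log₂(3.2) ≈ 1.68 halvings to close: 1.68 × 12.50 ≈ 21 years.

approximately 21 years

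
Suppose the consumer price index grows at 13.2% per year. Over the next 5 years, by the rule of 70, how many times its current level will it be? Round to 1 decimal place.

1.9 times

Doubling time ≈ 70/13.2 = 5.30 years.
5 years / 5.30 ≈ 0.94 doublings → factor 2^0.94 ≈ 1.9.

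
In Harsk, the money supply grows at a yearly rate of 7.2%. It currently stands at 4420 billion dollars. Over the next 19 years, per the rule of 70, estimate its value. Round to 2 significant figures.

It doubles every 70/7.2 ≈ 9.72 years, so 19 years is 1.95 doublings.
2^1.95 ≈ 3.86; 4420 × 3.86 ≈ 17000 billion dollars.

around 17000 billion dollars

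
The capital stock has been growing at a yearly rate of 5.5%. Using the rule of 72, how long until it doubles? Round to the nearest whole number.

72/5.5 ≈ 13.09, so it doubles roughly every 13 years.

13 years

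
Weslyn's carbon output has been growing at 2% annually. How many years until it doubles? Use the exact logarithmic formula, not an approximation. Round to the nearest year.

35 years

t = ln(2) / ln(1 + 0.02) = 0.6931 / 0.019803 ≈ 35.00.
≈ 35 years.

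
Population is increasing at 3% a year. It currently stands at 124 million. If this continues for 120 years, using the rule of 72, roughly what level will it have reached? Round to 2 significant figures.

4000 million

It doubles every 72/3 ≈ 24.00 years, so 120 years is 5.00 doublings.
2^5.00 ≈ 32.00; 124 × 32.00 ≈ 4000 million.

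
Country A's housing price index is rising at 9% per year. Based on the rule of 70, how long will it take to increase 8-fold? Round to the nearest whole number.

At 9% it doubles every 70/9 ≈ 7.78 years.
8× is 3 doublings, so 3 × 7.78 ≈ 23 years.

approximately 23 years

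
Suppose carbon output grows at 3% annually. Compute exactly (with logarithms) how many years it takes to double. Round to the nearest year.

23 years

t = ln(2) / ln(1 + 0.03) = 0.6931 / 0.029559 ≈ 23.45.
≈ 23 years.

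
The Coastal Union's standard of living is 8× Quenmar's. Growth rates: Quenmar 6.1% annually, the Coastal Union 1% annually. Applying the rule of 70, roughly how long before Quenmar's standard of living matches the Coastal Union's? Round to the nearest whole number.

What matters is the difference: 5.1 pp.
Rule of 70 on the gap: the ratio halves every 70/5.1 ≈ 13.73 years.
An 8× gap closes after 3 halvings: 3 × 13.73 ≈ 41 years.

around 41 years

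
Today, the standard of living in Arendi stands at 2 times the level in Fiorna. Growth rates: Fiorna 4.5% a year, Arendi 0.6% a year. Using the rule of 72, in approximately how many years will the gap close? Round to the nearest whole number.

approximately 18 years

What matters is the difference: 3.9 pp.
Rule of 72 on the gap: the ratio halves every 72/3.9 ≈ 18.46 years.
A 2 times gap closes after 1 halving: 1 × 18.46 ≈ 18 years.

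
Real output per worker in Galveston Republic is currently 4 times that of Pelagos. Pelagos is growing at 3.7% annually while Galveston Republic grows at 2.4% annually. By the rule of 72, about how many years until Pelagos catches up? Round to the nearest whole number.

What matters is the difference: 1.3 pp.
Rule of 72 on the gap: the ratio halves every 72/1.3 ≈ 55.38 years.
A 4 times gap closes after 2 halvings: 2 × 55.38 ≈ 111 years.

around 111 years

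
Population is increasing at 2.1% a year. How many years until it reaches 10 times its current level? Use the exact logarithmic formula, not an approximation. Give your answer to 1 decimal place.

110.8 years

t = ln(10) / ln(1 + 0.021) = 2.3026 / 0.020783 ≈ 110.79.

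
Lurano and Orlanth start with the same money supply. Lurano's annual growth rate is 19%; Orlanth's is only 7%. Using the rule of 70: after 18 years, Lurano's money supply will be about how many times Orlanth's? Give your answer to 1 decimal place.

Rate gap = 19% − 7% = 12 points.
The ratio doubles every 70/12 ≈ 5.83 years.
18/5.83 ≈ 3.09 doublings → ratio ≈ 2^3.09 ≈ 8.5.

8.5 times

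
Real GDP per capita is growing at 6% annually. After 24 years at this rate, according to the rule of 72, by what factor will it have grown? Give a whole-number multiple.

At 6% one doubling takes ≈ 12.00 years; 24 years is 2 of them, so ×4.

around 4 times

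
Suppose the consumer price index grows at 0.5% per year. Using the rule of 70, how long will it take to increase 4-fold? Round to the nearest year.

about 280 years

At 0.5% it doubles every 70/0.5 ≈ 140.00 years.
4× is 2 doublings, so 2 × 140.00 ≈ 280 years.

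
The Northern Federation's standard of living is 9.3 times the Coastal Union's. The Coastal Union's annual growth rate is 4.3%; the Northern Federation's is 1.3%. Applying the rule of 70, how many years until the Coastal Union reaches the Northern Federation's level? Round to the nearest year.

the Coastal Union gains on the Northern Federation at 4.3% − 1.3% = 3 points a year.
At that relative rate the gap halves every 70/3 ≈ 23.33 years.
A 9.3 times gap takes log₂(9.3) ≈ 3.22 halvings to close: 3.22 × 23.33 ≈ 75 years.

75 years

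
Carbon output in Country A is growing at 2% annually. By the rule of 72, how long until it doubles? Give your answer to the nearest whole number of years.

Doubling time ≈ 72 / 2 = 36.00 years.

≈ 36 years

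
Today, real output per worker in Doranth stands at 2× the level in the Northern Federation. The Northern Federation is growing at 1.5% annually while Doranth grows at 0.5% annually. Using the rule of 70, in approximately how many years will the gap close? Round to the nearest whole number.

What matters is the difference: 1 pp.
Rule of 70 on the gap: the ratio halves every 70/1 ≈ 70.00 years.
A 2× gap closes after 1 halving: 1 × 70.00 ≈ 70 years.

70 years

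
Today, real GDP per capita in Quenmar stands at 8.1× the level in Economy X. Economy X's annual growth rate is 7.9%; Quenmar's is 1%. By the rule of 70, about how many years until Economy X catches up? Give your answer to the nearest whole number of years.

What matters is the difference: 6.9 pp.
Rule of 70 on the gap: the ratio halves every 70/6.9 ≈ 10.14 years.
An 8.1× gap takes log₂(8.1) ≈ 3.02 halvings to close: 3.02 × 10.14 ≈ 31 years.

about 31 years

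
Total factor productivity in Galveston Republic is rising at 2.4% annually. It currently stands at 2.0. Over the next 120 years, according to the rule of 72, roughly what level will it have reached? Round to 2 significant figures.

Doubling time ≈ 72/2.4 = 30.00 years.
120 years is 120/30.00 ≈ 4.00 doublings, a factor of 2^4.00 ≈ 16.00.
2.0 × 16.00 ≈ 32.

roughly 32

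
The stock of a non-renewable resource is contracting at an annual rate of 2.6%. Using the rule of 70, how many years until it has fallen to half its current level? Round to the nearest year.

Falling at 2.6%, it halves about every 70/2.6 = 26.92 years.

around 27 years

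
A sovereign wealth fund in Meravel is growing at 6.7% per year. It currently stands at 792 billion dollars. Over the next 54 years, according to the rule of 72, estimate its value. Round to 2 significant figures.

It doubles every 72/6.7 ≈ 10.75 years, so 54 years is 5.02 doublings.
2^5.02 ≈ 32.45; 792 × 32.45 ≈ 26000 billion dollars.

approximately 26000 billion dollars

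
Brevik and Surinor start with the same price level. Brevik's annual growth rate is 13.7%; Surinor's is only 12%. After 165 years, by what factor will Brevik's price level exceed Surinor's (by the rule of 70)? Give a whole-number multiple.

Only the 1.7-point difference matters.
70/1.7 ≈ 41.18 years per doubling of the ratio; 165 years gives 4.01 doublings, so ≈ 16×.

approximately 16 times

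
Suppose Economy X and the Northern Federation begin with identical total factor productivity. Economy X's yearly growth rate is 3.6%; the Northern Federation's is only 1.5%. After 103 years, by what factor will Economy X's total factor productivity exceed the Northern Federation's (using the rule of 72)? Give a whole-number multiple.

Only the 2.1-point difference matters.
72/2.1 ≈ 34.29 years per doubling of the ratio; 103 years gives 3.00 doublings, so ≈ 8×.

around 8 times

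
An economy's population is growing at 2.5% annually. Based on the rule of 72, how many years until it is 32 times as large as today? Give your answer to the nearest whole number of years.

One doubling takes 72/2.5 = 28.80 years.
32× is 5 doublings, so 5 × 28.80 ≈ 144 years.

roughly 144 years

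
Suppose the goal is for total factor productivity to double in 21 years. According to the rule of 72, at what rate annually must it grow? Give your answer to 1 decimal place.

72 / 21 ≈ 3.43, so about 3.4% annually.

about 3.4%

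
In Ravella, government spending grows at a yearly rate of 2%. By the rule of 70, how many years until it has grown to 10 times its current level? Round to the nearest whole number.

roughly 116 years

Doubling time ≈ 70/2 = 35.00 years.
10× is log₂ 10 ≈ 3.32 doublings, so ≈ 3.32 × 35.00 = 116 years.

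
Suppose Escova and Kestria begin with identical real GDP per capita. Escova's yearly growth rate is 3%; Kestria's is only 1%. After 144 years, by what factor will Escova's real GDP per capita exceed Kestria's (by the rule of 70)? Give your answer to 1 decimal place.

≈ 17.3 times

Rate gap = 3% − 1% = 2 points.
The ratio doubles every 70/2 ≈ 35.00 years.
144/35.00 ≈ 4.11 doublings → ratio ≈ 2^4.11 ≈ 17.3.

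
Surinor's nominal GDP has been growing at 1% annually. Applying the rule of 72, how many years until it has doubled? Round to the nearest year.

around 72 years

Doubling time ≈ 72 / 1 = 72.00 years.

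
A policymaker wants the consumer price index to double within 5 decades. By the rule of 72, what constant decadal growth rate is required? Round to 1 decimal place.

about 14.4%

72 / 5 ≈ 14.40, so about 14.4% per decade.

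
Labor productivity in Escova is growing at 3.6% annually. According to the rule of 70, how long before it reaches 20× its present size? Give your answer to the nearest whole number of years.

about 84 years

Doubling time ≈ 70/3.6 = 19.44 years.
Reaching 20× takes log₂(20) ≈ 4.32 doublings.
4.32 × 19.44 ≈ 84 years.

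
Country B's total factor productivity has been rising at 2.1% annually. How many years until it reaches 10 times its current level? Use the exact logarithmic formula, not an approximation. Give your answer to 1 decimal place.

t = ln(10) / ln(1 + 0.021) = 2.3026 / 0.020783 ≈ 110.79.

110.8 years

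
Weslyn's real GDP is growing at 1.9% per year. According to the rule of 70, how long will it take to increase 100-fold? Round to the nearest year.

approximately 245 years

One doubling takes 70/1.9 = 36.84 years.
100× is log₂ 100 ≈ 6.64 doublings, so ≈ 6.64 × 36.84 = 245 years.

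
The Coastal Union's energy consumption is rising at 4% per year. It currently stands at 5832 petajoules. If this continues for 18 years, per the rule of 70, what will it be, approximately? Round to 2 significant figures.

Doubling time ≈ 70/4 = 17.50 years.
18 years is 18/17.50 ≈ 1.03 doublings, a factor of 2^1.03 ≈ 2.04.
5832 × 2.04 ≈ 12000 petajoules.

12000 petajoules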